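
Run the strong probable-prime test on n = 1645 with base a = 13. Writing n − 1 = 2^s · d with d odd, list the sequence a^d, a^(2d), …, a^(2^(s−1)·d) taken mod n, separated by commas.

n − 1 = 1644 = 2^2 · 411, so s = 2 and d = 411.
x_0 = 13^411 mod 1645 = 1077.
x_1 = 1077^2 mod 1645 = 204.

1077, 204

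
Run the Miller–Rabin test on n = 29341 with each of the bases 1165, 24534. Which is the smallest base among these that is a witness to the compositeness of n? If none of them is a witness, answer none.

24534

n − 1 = 29340 = 2^2 · 7335, so s = 2 and d = 7335.
Base 1165: x_0 = 1165^7335 mod 29341 = 10847. x_0 is neither 1 nor 29340, so continue squaring. x_1 = 10847^2 mod 29341 = 29340. x_1 ≡ −1, so 1165 is not a witness.
Base 24534: x_0 = 24534^7335 mod 29341 = 18240. x_0 is neither 1 nor 29340, so continue squaring. x_1 = 18240^2 mod 29341 = 1. x_1 = 1 but x_0 ≠ ±1, a nontrivial square root of 1 — 24534 is a witness and 29341 is composite.
The smallest witness among the given bases is 24534.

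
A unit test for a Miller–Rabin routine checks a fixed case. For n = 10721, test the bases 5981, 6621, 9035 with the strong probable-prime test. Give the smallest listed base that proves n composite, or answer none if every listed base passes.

n − 1 = 10720 = 2^5 · 335, so s = 5 and d = 335.
Base 5981: x_0 = 5981^335 mod 10721 = 10720. x_0 = 10720 ≡ −1, so 5981 is not a witness.
Base 6621: x_0 = 6621^335 mod 10721 = 6978. x_0 is neither 1 nor 10720, so continue squaring. x_1 = 6978^2 mod 10721 = 8423. x_2 = 8423^2 mod 10721 = 6072. x_3 = 6072^2 mod 10721 = 10386. x_4 = 10386^2 mod 10721 = 5015. Reached i = s−1 = 4 without hitting −1: 6621 is a Miller–Rabin witness and 10721 is composite.
Base 9035: x_0 = 9035^335 mod 10721 = 7120. x_0 is neither 1 nor 10720, so continue squaring. x_1 = 7120^2 mod 10721 = 5512. x_2 = 5512^2 mod 10721 = 9551. x_3 = 9551^2 mod 10721 = 7333. x_4 = 7333^2 mod 10721 = 7074. Reached i = s−1 = 4 without hitting −1: 9035 is a Miller–Rabin witness and 10721 is composite.
The smallest witness among the given bases is 6621.

6621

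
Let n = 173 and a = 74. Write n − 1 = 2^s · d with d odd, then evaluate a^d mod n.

93

n − 1 = 172 = 2^2 · 43, so s = 2 and d = 43.
Repeated squaring mod 173: 74^1 ≡ 74, 74^2 ≡ 113, 74^4 ≡ 140, 74^8 ≡ 51, 74^16 ≡ 6, 74^32 ≡ 36.
43 = 32 + 8 + 2 + 1, so 74^43 ≡ 36·51·113·74 ≡ 93 (mod 173).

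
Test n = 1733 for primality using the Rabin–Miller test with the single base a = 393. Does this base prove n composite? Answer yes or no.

no

n − 1 = 1732 = 2^2 · 433, so s = 2 and d = 433.
x_0 = 393^433 mod 1733 = 1.
x_0 = 1, so 393 is not a witness.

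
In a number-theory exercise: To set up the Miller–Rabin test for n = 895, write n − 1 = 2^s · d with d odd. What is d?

Halving: 894 → 447; 447 is odd.
So 894 = 2^1 · 447.

447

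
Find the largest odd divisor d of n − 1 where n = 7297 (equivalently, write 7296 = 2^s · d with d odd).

Halving: 7296 → 3648 → 1824 → 912 → 456 → 228 → 114 → 57; 57 is odd.
So 7296 = 2^7 · 57.

57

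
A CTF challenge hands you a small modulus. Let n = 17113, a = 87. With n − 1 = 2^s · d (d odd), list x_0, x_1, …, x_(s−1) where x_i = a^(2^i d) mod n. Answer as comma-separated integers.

7891, 10787, 8082

n − 1 = 17112 = 2^3 · 2139, so s = 3 and d = 2139.
x_0 = 87^2139 mod 17113 = 7891.
x_1 = 7891^2 mod 17113 = 10787.
x_2 = 10787^2 mod 17113 = 8082.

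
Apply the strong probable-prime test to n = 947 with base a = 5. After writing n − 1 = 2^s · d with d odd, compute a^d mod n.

946

n − 1 = 946 = 2^1 · 473, so s = 1 and d = 473.
5^473 mod 947 = 946.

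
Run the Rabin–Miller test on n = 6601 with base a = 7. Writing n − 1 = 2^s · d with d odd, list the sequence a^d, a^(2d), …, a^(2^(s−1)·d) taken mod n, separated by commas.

413, 5544, 1680

n − 1 = 6600 = 2^3 · 825, so s = 3 and d = 825.
x_0 = 7^825 mod 6601 = 413.
x_1 = 413^2 mod 6601 = 5544.
x_2 = 5544^2 mod 6601 = 1680.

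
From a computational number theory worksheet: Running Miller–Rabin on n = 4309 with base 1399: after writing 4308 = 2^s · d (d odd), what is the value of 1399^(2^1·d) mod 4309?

n − 1 = 4308 = 2^2 · 1077, so s = 2 and d = 1077.
x_0 = 1399^1077 mod 4309 = 202.
x_1 = 202^2 mod 4309 = 2023.

2023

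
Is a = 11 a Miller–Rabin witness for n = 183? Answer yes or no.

yes

n − 1 = 182 = 2^1 · 91, so s = 1 and d = 91.
x_0 = 11^91 mod 183 = 50.
x_0 ∉ {1, 182} and s = 1, so 11 is a Miller–Rabin witness and 183 is composite.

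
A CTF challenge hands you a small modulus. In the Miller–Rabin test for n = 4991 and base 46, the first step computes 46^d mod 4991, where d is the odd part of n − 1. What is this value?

4370

n − 1 = 4990 = 2^1 · 2495, so s = 1 and d = 2495.
46^2495 mod 4991 = 4370.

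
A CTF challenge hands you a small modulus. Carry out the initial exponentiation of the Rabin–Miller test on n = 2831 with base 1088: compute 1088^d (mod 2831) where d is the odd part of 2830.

n − 1 = 2830 = 2^1 · 1415, so s = 1 and d = 1415.
1088^1415 mod 2831 = 2210.

2210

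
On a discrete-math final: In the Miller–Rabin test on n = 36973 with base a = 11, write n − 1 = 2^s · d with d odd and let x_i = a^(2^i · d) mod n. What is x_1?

n − 1 = 36972 = 2^2 · 9243, so s = 2 and d = 9243.
Repeated squaring mod 36973: 11^1 ≡ 11, 11^2 ≡ 121, 11^4 ≡ 14641, 11^8 ≡ 26400, 11^16 ≡ 18950, 11^32 ≡ 20724, 11^64 ≡ 5808, 11^128 ≡ 13488, 11^256 ≡ 18984, 11^512 ≡ 16425, 11^1024 ≡ 25617, 11^2048 ≡ 33885, 11^4096 ≡ 33683, 11^8192 ≡ 27984.
9243 = 8192 + 1024 + 16 + 8 + 2 + 1, so 11^9243 ≡ 27984·25617·18950·26400·121·11 ≡ 1814 (mod 36973).
x_0 = 1814.
x_1 = 1814^2 mod 36973 = 36972.

36972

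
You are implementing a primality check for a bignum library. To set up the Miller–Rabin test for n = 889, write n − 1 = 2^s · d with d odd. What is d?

111

Halving: 888 → 444 → 222 → 111; 111 is odd.
So 888 = 2^3 · 111.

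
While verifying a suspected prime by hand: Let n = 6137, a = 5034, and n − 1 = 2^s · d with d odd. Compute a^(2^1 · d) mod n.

n − 1 = 6136 = 2^3 · 767, so s = 3 and d = 767.
Repeated squaring mod 6137: 5034^1 ≡ 5034, 5034^2 ≡ 1483, 5034^4 ≡ 2243, 5034^8 ≡ 4846, 5034^16 ≡ 3554, 5034^32 ≡ 970, 5034^64 ≡ 1939, 5034^128 ≡ 3877, 5034^256 ≡ 1616, 5034^512 ≡ 3231.
767 = 512 + 128 + 64 + 32 + 16 + 8 + 4 + 2 + 1, so 5034^767 ≡ 3231·3877·1939·970·3554·4846·2243·1483·5034 ≡ 2032 (mod 6137).
x_0 = 2032.
x_1 = 2032^2 mod 6137 = 4960.

4960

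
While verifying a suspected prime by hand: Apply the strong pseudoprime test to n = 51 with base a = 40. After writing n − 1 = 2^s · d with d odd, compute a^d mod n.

28

n − 1 = 50 = 2^1 · 25, so s = 1 and d = 25.
Repeated squaring mod 51: 40^1 ≡ 40, 40^2 ≡ 19, 40^4 ≡ 4, 40^8 ≡ 16, 40^16 ≡ 1.
25 = 16 + 8 + 1, so 40^25 ≡ 1·16·40 ≡ 28 (mod 51).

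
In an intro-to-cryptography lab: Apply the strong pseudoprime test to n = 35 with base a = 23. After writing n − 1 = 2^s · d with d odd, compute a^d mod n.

n − 1 = 34 = 2^1 · 17, so s = 1 and d = 17.
23^17 mod 35 = 18.

18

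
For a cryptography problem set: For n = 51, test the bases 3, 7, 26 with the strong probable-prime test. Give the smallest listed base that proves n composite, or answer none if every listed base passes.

n − 1 = 50 = 2^1 · 25, so s = 1 and d = 25.
Base 3: x_0 = 3^25 mod 51 = 48. x_0 ∉ {1, 50} and s = 1, so 3 is a Miller–Rabin witness and 51 is composite.
Base 7: x_0 = 7^25 mod 51 = 10. x_0 ∉ {1, 50} and s = 1, so 7 is a Miller–Rabin witness and 51 is composite.
Base 26: x_0 = 26^25 mod 51 = 26. x_0 ∉ {1, 50} and s = 1, so 26 is a Miller–Rabin witness and 51 is composite.
The smallest witness among the given bases is 3.

3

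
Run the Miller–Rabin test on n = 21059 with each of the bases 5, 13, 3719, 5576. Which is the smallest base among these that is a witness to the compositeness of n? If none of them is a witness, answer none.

n − 1 = 21058 = 2^1 · 10529, so s = 1 and d = 10529.
Base 5: x_0 = 5^10529 mod 21059 = 1. x_0 = 1, so 5 is not a witness.
Base 13: x_0 = 13^10529 mod 21059 = 1. x_0 = 1, so 13 is not a witness.
Base 3719: x_0 = 3719^10529 mod 21059 = 21058. x_0 = 21058 ≡ −1, so 3719 is not a witness.
Base 5576: x_0 = 5576^10529 mod 21059 = 1. x_0 = 1, so 5576 is not a witness.
No listed base is a witness for 21059.

none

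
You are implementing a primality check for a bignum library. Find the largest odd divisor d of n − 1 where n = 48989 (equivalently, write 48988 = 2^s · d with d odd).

12247

Halving: 48988 → 24494 → 12247; 12247 is odd.
So 48988 = 2^2 · 12247.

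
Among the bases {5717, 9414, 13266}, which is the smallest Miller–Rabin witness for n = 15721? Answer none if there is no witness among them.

n − 1 = 15720 = 2^3 · 1965, so s = 3 and d = 1965.
Base 5717: x_0 = 5717^1965 mod 15721 = 5463. x_0 is neither 1 nor 15720, so continue squaring. x_1 = 5463^2 mod 15721 = 5911. x_2 = 5911^2 mod 15721 = 7859. Reached i = s−1 = 2 without hitting −1: 5717 is a Miller–Rabin witness and 15721 is composite.
Base 9414: x_0 = 9414^1965 mod 15721 = 8347. x_0 is neither 1 nor 15720, so continue squaring. x_1 = 8347^2 mod 15721 = 12658. x_2 = 12658^2 mod 15721 = 12253. Reached i = s−1 = 2 without hitting −1: 9414 is a Miller–Rabin witness and 15721 is composite.
Base 13266: x_0 = 13266^1965 mod 15721 = 13152. x_0 is neither 1 nor 15720, so continue squaring. x_1 = 13152^2 mod 15721 = 12662. x_2 = 12662^2 mod 15721 = 3486. Reached i = s−1 = 2 without hitting −1: 13266 is a Miller–Rabin witness and 15721 is composite.
The smallest witness among the given bases is 5717.

5717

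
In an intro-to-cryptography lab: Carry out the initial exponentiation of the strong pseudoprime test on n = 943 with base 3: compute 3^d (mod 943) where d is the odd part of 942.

547

n − 1 = 942 = 2^1 · 471, so s = 1 and d = 471.
3^471 mod 943 = 547.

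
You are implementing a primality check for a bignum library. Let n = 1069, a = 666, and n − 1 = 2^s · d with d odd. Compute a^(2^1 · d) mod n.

1068

n − 1 = 1068 = 2^2 · 267, so s = 2 and d = 267.
x_0 = 666^267 mod 1069 = 249.
x_1 = 249^2 mod 1069 = 1068.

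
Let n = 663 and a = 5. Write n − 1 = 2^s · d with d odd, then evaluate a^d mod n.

n − 1 = 662 = 2^1 · 331, so s = 1 and d = 331.
5^331 mod 663 = 164.

164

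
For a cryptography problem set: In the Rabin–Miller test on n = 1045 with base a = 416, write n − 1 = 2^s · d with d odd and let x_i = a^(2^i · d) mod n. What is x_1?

191

n − 1 = 1044 = 2^2 · 261, so s = 2 and d = 261.
Repeated squaring mod 1045: 416^1 ≡ 416, 416^2 ≡ 631, 416^4 ≡ 16, 416^8 ≡ 256, 416^16 ≡ 746, 416^32 ≡ 576, 416^64 ≡ 511, 416^128 ≡ 916, 416^256 ≡ 966.
261 = 256 + 4 + 1, so 416^261 ≡ 966·16·416 ≡ 856 (mod 1045).
x_0 = 856.
x_1 = 856^2 mod 1045 = 191.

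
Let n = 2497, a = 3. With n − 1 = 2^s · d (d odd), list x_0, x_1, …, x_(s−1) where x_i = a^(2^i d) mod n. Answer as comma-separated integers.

664, 1424, 212, 2495, 4, 16

n − 1 = 2496 = 2^6 · 39, so s = 6 and d = 39.
x_0 = 3^39 mod 2497 = 664.
x_1 = 664^2 mod 2497 = 1424.
x_2 = 1424^2 mod 2497 = 212.
x_3 = 212^2 mod 2497 = 2495.
x_4 = 2495^2 mod 2497 = 4.
x_5 = 4^2 mod 2497 = 16.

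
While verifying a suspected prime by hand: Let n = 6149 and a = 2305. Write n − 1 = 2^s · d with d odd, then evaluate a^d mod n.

n − 1 = 6148 = 2^2 · 1537, so s = 2 and d = 1537.
2305^1537 mod 6149 = 888.

888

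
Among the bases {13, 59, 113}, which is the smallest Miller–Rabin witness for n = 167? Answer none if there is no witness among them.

none

n − 1 = 166 = 2^1 · 83, so s = 1 and d = 83.
Base 13: x_0 = 13^83 mod 167 = 166. x_0 = 166 ≡ −1, so 13 is not a witness.
Base 59: x_0 = 59^83 mod 167 = 166. x_0 = 166 ≡ −1, so 59 is not a witness.
Base 113: x_0 = 113^83 mod 167 = 166. x_0 = 166 ≡ −1, so 113 is not a witness.
No listed base is a witness for 167.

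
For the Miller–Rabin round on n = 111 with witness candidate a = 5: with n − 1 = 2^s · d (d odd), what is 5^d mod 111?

32

n − 1 = 110 = 2^1 · 55, so s = 1 and d = 55.
5^55 mod 111 = 32.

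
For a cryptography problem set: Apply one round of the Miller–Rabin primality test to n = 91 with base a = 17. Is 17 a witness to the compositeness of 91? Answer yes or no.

no

n − 1 = 90 = 2^1 · 45, so s = 1 and d = 45.
x_0 = 17^45 mod 91 = 90.
x_0 = 90 ≡ −1, so 17 is not a witness.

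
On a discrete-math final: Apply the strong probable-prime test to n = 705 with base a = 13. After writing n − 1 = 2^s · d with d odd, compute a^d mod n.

637

n − 1 = 704 = 2^6 · 11, so s = 6 and d = 11.
13^11 mod 705 = 637.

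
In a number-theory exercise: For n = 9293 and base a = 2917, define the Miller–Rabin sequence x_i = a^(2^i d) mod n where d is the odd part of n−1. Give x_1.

1

n − 1 = 9292 = 2^2 · 2323, so s = 2 and d = 2323.
Repeated squaring mod 9293: 2917^1 ≡ 2917, 2917^2 ≡ 5794, 2917^4 ≡ 4120, 2917^8 ≡ 5382, 2917^16 ≡ 8936, 2917^32 ≡ 6640, 2917^64 ≡ 3608, 2917^128 ≡ 7464, 2917^256 ≡ 9054, 2917^512 ≡ 1363, 2917^1024 ≡ 8462, 2917^2048 ≡ 2879.
2323 = 2048 + 256 + 16 + 2 + 1, so 2917^2323 ≡ 2879·9054·8936·5794·2917 ≡ 1 (mod 9293).
x_0 = 1.
x_1 = 1^2 mod 9293 = 1.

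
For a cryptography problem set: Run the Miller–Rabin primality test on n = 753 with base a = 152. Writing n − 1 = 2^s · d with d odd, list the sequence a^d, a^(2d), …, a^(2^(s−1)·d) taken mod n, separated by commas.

n − 1 = 752 = 2^4 · 47, so s = 4 and d = 47.
x_0 = 152^47 mod 753 = 440.
x_1 = 440^2 mod 753 = 79.
x_2 = 79^2 mod 753 = 217.
x_3 = 217^2 mod 753 = 403.

440, 79, 217, 403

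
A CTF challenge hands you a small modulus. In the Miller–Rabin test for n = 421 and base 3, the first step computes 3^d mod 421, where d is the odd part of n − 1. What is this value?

1

n − 1 = 420 = 2^2 · 105, so s = 2 and d = 105.
3^105 mod 421 = 1.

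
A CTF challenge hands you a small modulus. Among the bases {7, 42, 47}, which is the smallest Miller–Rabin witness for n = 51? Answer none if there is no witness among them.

7

n − 1 = 50 = 2^1 · 25, so s = 1 and d = 25.
Base 7: x_0 = 7^25 mod 51 = 10. x_0 ∉ {1, 50} and s = 1, so 7 is a Miller–Rabin witness and 51 is composite.
Base 42: x_0 = 42^25 mod 51 = 42. x_0 ∉ {1, 50} and s = 1, so 42 is a Miller–Rabin witness and 51 is composite.
Base 47: x_0 = 47^25 mod 51 = 47. x_0 ∉ {1, 50} and s = 1, so 47 is a Miller–Rabin witness and 51 is composite.
The smallest witness among the given bases is 7.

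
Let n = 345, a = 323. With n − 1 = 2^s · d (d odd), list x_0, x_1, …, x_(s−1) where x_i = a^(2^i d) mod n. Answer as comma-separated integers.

47, 139, 1

n − 1 = 344 = 2^3 · 43, so s = 3 and d = 43.
x_0 = 323^43 mod 345 = 47.
x_1 = 47^2 mod 345 = 139.
x_2 = 139^2 mod 345 = 1.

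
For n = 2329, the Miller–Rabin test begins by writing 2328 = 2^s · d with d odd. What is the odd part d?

Halving: 2328 → 1164 → 582 → 291; 291 is odd.
So 2328 = 2^3 · 291.

291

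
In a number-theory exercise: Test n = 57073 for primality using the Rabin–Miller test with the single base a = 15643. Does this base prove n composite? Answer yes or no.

no

n − 1 = 57072 = 2^4 · 3567, so s = 4 and d = 3567.
x_0 = 15643^3567 mod 57073 = 25737.
x_0 is neither 1 nor 57072, so continue squaring.
x_1 = 25737^2 mod 57073 = 3931.
x_2 = 3931^2 mod 57073 = 43051.
x_3 = 43051^2 mod 57073 = 57072.
x_3 ≡ −1, so 15643 is not a witness.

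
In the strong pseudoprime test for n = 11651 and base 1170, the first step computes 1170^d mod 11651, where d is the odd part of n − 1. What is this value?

987

n − 1 = 11650 = 2^1 · 5825, so s = 1 and d = 5825.
1170^5825 mod 11651 = 987.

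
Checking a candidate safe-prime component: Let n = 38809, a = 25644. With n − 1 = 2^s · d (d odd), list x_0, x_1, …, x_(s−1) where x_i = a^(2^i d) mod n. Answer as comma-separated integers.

n − 1 = 38808 = 2^3 · 4851, so s = 3 and d = 4851.
x_0 = 25644^4851 mod 38809 = 22262.
x_1 = 22262^2 mod 38809 = 5714.
x_2 = 5714^2 mod 38809 = 11427.

22262, 5714, 11427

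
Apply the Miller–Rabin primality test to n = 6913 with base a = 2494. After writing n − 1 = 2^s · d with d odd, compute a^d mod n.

n − 1 = 6912 = 2^8 · 27, so s = 8 and d = 27.
2494^27 mod 6913 = 2.

2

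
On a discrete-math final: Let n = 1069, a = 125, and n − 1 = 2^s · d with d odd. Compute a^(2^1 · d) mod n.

n − 1 = 1068 = 2^2 · 267, so s = 2 and d = 267.
x_0 = 125^267 mod 1069 = 1.
x_1 = 1^2 mod 1069 = 1.

1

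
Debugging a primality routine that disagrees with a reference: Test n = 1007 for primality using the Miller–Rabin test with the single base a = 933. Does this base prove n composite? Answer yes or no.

n − 1 = 1006 = 2^1 · 503, so s = 1 and d = 503.
x_0 = 933^503 mod 1007 = 542.
x_0 ∉ {1, 1006} and s = 1, so 933 is a Miller–Rabin witness and 1007 is composite.

yes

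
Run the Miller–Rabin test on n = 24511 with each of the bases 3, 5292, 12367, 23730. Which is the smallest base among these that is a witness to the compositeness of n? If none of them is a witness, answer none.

3

n − 1 = 24510 = 2^1 · 12255, so s = 1 and d = 12255.
Base 3: x_0 = 3^12255 mod 24511 = 10551. x_0 ∉ {1, 24510} and s = 1, so 3 is a Miller–Rabin witness and 24511 is composite.
Base 5292: x_0 = 5292^12255 mod 24511 = 13043. x_0 ∉ {1, 24510} and s = 1, so 5292 is a Miller–Rabin witness and 24511 is composite.
Base 12367: x_0 = 12367^12255 mod 24511 = 12578. x_0 ∉ {1, 24510} and s = 1, so 12367 is a Miller–Rabin witness and 24511 is composite.
Base 23730: x_0 = 23730^12255 mod 24511 = 17906. x_0 ∉ {1, 24510} and s = 1, so 23730 is a Miller–Rabin witness and 24511 is composite.
The smallest witness among the given bases is 3.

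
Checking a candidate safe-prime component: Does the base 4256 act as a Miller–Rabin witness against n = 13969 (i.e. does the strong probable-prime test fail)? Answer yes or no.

no

n − 1 = 13968 = 2^4 · 873, so s = 4 and d = 873.
Repeated squaring mod 13969: 4256^1 ≡ 4256, 4256^2 ≡ 9712, 4256^4 ≡ 4256, 4256^8 ≡ 9712, 4256^16 ≡ 4256, 4256^32 ≡ 9712, 4256^64 ≡ 4256, 4256^128 ≡ 9712, 4256^256 ≡ 4256, 4256^512 ≡ 9712.
873 = 512 + 256 + 64 + 32 + 8 + 1, so 4256^873 ≡ 9712·4256·4256·9712·9712·4256 ≡ 1 (mod 13969).
x_0 = 4256^873 mod 13969 = 1.
x_0 = 1, so 4256 is not a witness.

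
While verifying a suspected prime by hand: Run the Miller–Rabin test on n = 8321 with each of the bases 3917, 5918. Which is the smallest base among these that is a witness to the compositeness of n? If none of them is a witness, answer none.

n − 1 = 8320 = 2^7 · 65, so s = 7 and d = 65.
Base 3917: x_0 = 3917^65 mod 8321 = 8192. x_0 is neither 1 nor 8320, so continue squaring. x_1 = 8192^2 mod 8321 = 8320. x_1 ≡ −1, so 3917 is not a witness.
Base 5918: x_0 = 5918^65 mod 8321 = 772. x_0 is neither 1 nor 8320, so continue squaring. x_1 = 772^2 mod 8321 = 5193. x_2 = 5193^2 mod 8321 = 7209. x_3 = 7209^2 mod 8321 = 5036. x_4 = 5036^2 mod 8321 = 7209. x_5 = 7209^2 mod 8321 = 5036. x_6 = 5036^2 mod 8321 = 7209. Reached i = s−1 = 6 without hitting −1: 5918 is a Miller–Rabin witness and 8321 is composite.
The smallest witness among the given bases is 5918.

5918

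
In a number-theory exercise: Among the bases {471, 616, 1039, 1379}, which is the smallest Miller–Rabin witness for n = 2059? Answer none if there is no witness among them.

none

n − 1 = 2058 = 2^1 · 1029, so s = 1 and d = 1029.
Base 471: x_0 = 471^1029 mod 2059 = 1. x_0 = 1, so 471 is not a witness.
Base 616: x_0 = 616^1029 mod 2059 = 1. x_0 = 1, so 616 is not a witness.
Base 1039: x_0 = 1039^1029 mod 2059 = 1. x_0 = 1, so 1039 is not a witness.
Base 1379: x_0 = 1379^1029 mod 2059 = 1. x_0 = 1, so 1379 is not a witness.
No listed base is a witness for 2059.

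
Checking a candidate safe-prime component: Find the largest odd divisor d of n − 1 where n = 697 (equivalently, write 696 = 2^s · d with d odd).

87

Halving: 696 → 348 → 174 → 87; 87 is odd.
So 696 = 2^3 · 87.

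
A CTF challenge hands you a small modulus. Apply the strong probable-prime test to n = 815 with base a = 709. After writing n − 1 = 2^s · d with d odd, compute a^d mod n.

n − 1 = 814 = 2^1 · 407, so s = 1 and d = 407.
709^407 mod 815 = 804.

804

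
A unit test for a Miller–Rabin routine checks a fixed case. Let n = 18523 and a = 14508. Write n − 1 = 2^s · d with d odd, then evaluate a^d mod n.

1

n − 1 = 18522 = 2^1 · 9261, so s = 1 and d = 9261.
Repeated squaring mod 18523: 14508^1 ≡ 14508, 14508^2 ≡ 5215, 14508^4 ≡ 4461, 14508^8 ≡ 6819, 14508^16 ≡ 6031, 14508^32 ≡ 12312, 14508^64 ≡ 11635, 14508^128 ≡ 7141, 14508^256 ≡ 62, 14508^512 ≡ 3844, 14508^1024 ≡ 13505, 14508^2048 ≡ 7567, 14508^4096 ≡ 4896, 14508^8192 ≡ 2054.
9261 = 8192 + 1024 + 32 + 8 + 4 + 1, so 14508^9261 ≡ 2054·13505·12312·6819·4461·14508 ≡ 1 (mod 18523).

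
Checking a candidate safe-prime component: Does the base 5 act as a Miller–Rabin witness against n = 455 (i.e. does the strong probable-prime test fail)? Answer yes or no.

n − 1 = 454 = 2^1 · 227, so s = 1 and d = 227.
By repeated squaring, 5^227 ≡ 255 (mod 455).
x_0 = 5^227 mod 455 = 255.
x_0 ∉ {1, 454} and s = 1, so 5 is a Miller–Rabin witness and 455 is composite.

yes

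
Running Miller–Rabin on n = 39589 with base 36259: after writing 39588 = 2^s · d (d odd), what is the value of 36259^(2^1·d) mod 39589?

n − 1 = 39588 = 2^2 · 9897, so s = 2 and d = 9897.
By repeated squaring, 36259^9897 ≡ 30534 (mod 39589).
x_0 = 30534.
x_1 = 30534^2 mod 39589 = 4206.

4206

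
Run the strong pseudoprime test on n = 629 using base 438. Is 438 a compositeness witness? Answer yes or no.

no

n − 1 = 628 = 2^2 · 157, so s = 2 and d = 157.
Repeated squaring mod 629: 438^1 ≡ 438, 438^2 ≡ 628, 438^4 ≡ 1, 438^8 ≡ 1, 438^16 ≡ 1, 438^32 ≡ 1, 438^64 ≡ 1, 438^128 ≡ 1.
157 = 128 + 16 + 8 + 4 + 1, so 438^157 ≡ 1·1·1·1·438 ≡ 438 (mod 629).
x_0 = 438^157 mod 629 = 438.
x_0 is neither 1 nor 628, so continue squaring.
x_1 = 438^2 mod 629 = 628.
x_1 ≡ −1, so 438 is not a witness.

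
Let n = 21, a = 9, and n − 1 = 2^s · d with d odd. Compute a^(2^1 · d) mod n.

n − 1 = 20 = 2^2 · 5, so s = 2 and d = 5.
Repeated squaring mod 21: 9^1 ≡ 9, 9^2 ≡ 18, 9^4 ≡ 9.
5 = 4 + 1, so 9^5 ≡ 9·9 ≡ 18 (mod 21).
x_0 = 18.
x_1 = 18^2 mod 21 = 9.

9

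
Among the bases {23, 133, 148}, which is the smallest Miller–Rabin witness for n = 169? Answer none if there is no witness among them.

133

n − 1 = 168 = 2^3 · 21, so s = 3 and d = 21.
Base 23: x_0 = 23^21 mod 169 = 168. x_0 = 168 ≡ −1, so 23 is not a witness.
Base 133: x_0 = 133^21 mod 169 = 79. x_0 is neither 1 nor 168, so continue squaring. x_1 = 79^2 mod 169 = 157. x_2 = 157^2 mod 169 = 144. Reached i = s−1 = 2 without hitting −1: 133 is a Miller–Rabin witness and 169 is composite.
Base 148: x_0 = 148^21 mod 169 = 18. x_0 is neither 1 nor 168, so continue squaring. x_1 = 18^2 mod 169 = 155. x_2 = 155^2 mod 169 = 27. Reached i = s−1 = 2 without hitting −1: 148 is a Miller–Rabin witness and 169 is composite.
The smallest witness among the given bases is 133.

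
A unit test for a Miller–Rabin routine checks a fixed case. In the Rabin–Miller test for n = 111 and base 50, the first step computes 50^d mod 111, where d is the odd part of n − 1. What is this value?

n − 1 = 110 = 2^1 · 55, so s = 1 and d = 55.
Repeated squaring mod 111: 50^1 ≡ 50, 50^2 ≡ 58, 50^4 ≡ 34, 50^8 ≡ 46, 50^16 ≡ 7, 50^32 ≡ 49.
55 = 32 + 16 + 4 + 2 + 1, so 50^55 ≡ 49·7·34·58·50 ≡ 98 (mod 111).

98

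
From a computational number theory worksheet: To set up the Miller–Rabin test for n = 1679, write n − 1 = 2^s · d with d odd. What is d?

839

Halving: 1678 → 839; 839 is odd.
So 1678 = 2^1 · 839.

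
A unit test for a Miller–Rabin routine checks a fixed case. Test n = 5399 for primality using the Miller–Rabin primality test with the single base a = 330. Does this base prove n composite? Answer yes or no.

n − 1 = 5398 = 2^1 · 2699, so s = 1 and d = 2699.
x_0 = 330^2699 mod 5399 = 5398.
x_0 = 5398 ≡ −1, so 330 is not a witness.

no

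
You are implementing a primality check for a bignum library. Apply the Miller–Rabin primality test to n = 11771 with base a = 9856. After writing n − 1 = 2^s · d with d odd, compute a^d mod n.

n − 1 = 11770 = 2^1 · 5885, so s = 1 and d = 5885.
Repeated squaring mod 11771: 9856^1 ≡ 9856, 9856^2 ≡ 6444, 9856^4 ≡ 8819, 9856^8 ≡ 3764, 9856^16 ≡ 7183, 9856^32 ≡ 3196, 9856^64 ≡ 8959, 9856^128 ≡ 9003, 9856^256 ≡ 10674, 9856^512 ≡ 2767, 9856^1024 ≡ 5139, 9856^2048 ≡ 6968, 9856^4096 ≡ 9420.
5885 = 4096 + 1024 + 512 + 128 + 64 + 32 + 16 + 8 + 4 + 1, so 9856^5885 ≡ 9420·5139·2767·9003·8959·3196·7183·3764·8819·9856 ≡ 8009 (mod 11771).

8009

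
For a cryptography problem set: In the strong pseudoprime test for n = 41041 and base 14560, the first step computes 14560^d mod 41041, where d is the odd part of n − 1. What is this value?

n − 1 = 41040 = 2^4 · 2565, so s = 4 and d = 2565.
Repeated squaring mod 41041: 14560^1 ≡ 14560, 14560^2 ≡ 16835, 14560^4 ≡ 29120, 14560^8 ≡ 26299, 14560^16 ≡ 14469, 14560^32 ≡ 1820, 14560^64 ≡ 29120, 14560^128 ≡ 26299, 14560^256 ≡ 14469, 14560^512 ≡ 1820, 14560^1024 ≡ 29120, 14560^2048 ≡ 26299.
2565 = 2048 + 512 + 4 + 1, so 14560^2565 ≡ 26299·1820·29120·14560 ≡ 33670 (mod 41041).

33670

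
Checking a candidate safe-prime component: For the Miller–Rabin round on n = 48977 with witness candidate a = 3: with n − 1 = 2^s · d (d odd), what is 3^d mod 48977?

44783

n − 1 = 48976 = 2^4 · 3061, so s = 4 and d = 3061.
Repeated squaring mod 48977: 3^1 ≡ 3, 3^2 ≡ 9, 3^4 ≡ 81, 3^8 ≡ 6561, 3^16 ≡ 44915, 3^32 ≡ 43572, 3^64 ≡ 23733, 3^128 ≡ 19789, 3^256 ≡ 33406, 3^512 ≡ 19891, 3^1024 ≡ 15675, 3^2048 ≡ 36993.
3061 = 2048 + 512 + 256 + 128 + 64 + 32 + 16 + 4 + 1, so 3^3061 ≡ 36993·19891·33406·19789·23733·43572·44915·81·3 ≡ 44783 (mod 48977).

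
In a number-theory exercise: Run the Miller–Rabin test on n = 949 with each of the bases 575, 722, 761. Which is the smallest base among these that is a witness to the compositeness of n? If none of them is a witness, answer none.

n − 1 = 948 = 2^2 · 237, so s = 2 and d = 237.
Base 575: x_0 = 575^237 mod 949 = 1. x_0 = 1, so 575 is not a witness.
Base 722: x_0 = 722^237 mod 949 = 437. x_0 is neither 1 nor 948, so continue squaring. x_1 = 437^2 mod 949 = 220. Reached i = s−1 = 1 without hitting −1: 722 is a Miller–Rabin witness and 949 is composite.
Base 761: x_0 = 761^237 mod 949 = 541. x_0 is neither 1 nor 948, so continue squaring. x_1 = 541^2 mod 949 = 389. Reached i = s−1 = 1 without hitting −1: 761 is a Miller–Rabin witness and 949 is composite.
The smallest witness among the given bases is 722.

722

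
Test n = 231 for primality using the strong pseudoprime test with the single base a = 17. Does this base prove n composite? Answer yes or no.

yes

n − 1 = 230 = 2^1 · 115, so s = 1 and d = 115.
Repeated squaring mod 231: 17^1 ≡ 17, 17^2 ≡ 58, 17^4 ≡ 130, 17^8 ≡ 37, 17^16 ≡ 214, 17^32 ≡ 58, 17^64 ≡ 130.
115 = 64 + 32 + 16 + 2 + 1, so 17^115 ≡ 130·58·214·58·17 ≡ 164 (mod 231).
x_0 = 17^115 mod 231 = 164.
x_0 ∉ {1, 230} and s = 1, so 17 is a Miller–Rabin witness and 231 is composite.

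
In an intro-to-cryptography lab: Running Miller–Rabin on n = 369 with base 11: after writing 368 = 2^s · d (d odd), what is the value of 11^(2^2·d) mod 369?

n − 1 = 368 = 2^4 · 23, so s = 4 and d = 23.
By repeated squaring, 11^23 ≡ 104 (mod 369).
x_0 = 104.
x_1 = 104^2 mod 369 = 115.
x_2 = 115^2 mod 369 = 310.

310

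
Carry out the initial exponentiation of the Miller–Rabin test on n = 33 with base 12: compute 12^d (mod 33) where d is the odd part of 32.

12

n − 1 = 32 = 2^5 · 1, so s = 5 and d = 1.
12^1 mod 33 = 12.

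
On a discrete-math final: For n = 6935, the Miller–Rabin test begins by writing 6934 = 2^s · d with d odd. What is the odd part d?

3467

Halving: 6934 → 3467; 3467 is odd.
So 6934 = 2^1 · 3467.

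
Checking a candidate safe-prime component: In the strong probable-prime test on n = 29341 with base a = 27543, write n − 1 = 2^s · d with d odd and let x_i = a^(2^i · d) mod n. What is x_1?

22569

n − 1 = 29340 = 2^2 · 7335, so s = 2 and d = 7335.
x_0 = 27543^7335 mod 29341 = 6111.
x_1 = 6111^2 mod 29341 = 22569.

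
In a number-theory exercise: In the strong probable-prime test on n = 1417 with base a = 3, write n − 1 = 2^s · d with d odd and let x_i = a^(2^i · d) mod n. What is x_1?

27

n − 1 = 1416 = 2^3 · 177, so s = 3 and d = 177.
x_0 = 3^177 mod 1417 = 365.
x_1 = 365^2 mod 1417 = 27.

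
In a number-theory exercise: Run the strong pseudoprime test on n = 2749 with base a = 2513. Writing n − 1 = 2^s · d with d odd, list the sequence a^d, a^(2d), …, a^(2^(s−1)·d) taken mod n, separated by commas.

1, 1

n − 1 = 2748 = 2^2 · 687, so s = 2 and d = 687.
x_0 = 2513^687 mod 2749 = 1.
x_1 = 1^2 mod 2749 = 1.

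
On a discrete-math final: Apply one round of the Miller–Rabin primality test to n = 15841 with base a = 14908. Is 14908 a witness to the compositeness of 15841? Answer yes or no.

yes

n − 1 = 15840 = 2^5 · 495, so s = 5 and d = 495.
x_0 = 14908^495 mod 15841 = 13579.
x_0 is neither 1 nor 15840, so continue squaring.
x_1 = 13579^2 mod 15841 = 1.
x_1 = 1 but x_0 ≠ ±1, a nontrivial square root of 1 — 14908 is a witness and 15841 is composite.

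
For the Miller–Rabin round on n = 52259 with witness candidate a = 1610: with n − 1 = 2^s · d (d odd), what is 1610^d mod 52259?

52258

n − 1 = 52258 = 2^1 · 26129, so s = 1 and d = 26129.
Repeated squaring mod 52259: 1610^1 ≡ 1610, 1610^2 ≡ 31409, 1610^4 ≡ 32138, 1610^8 ≡ 4168, 1610^16 ≡ 22236, 1610^32 ≡ 17297, 1610^64 ≡ 3434, 1610^128 ≡ 34081, 1610^256 ≡ 6027, 1610^512 ≡ 4724, 1610^1024 ≡ 1583, 1610^2048 ≡ 49716, 1610^4096 ≡ 38992, 1610^8192 ≡ 4977, 1610^16384 ≡ 52022.
26129 = 16384 + 8192 + 1024 + 512 + 16 + 1, so 1610^26129 ≡ 52022·4977·1583·4724·22236·1610 ≡ 52258 (mod 52259).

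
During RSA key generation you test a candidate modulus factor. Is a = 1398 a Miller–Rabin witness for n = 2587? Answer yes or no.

n − 1 = 2586 = 2^1 · 1293, so s = 1 and d = 1293.
Repeated squaring mod 2587: 1398^1 ≡ 1398, 1398^2 ≡ 1219, 1398^4 ≡ 1023, 1398^8 ≡ 1381, 1398^16 ≡ 542, 1398^32 ≡ 1433, 1398^64 ≡ 1998, 1398^128 ≡ 263, 1398^256 ≡ 1907, 1398^512 ≡ 1914, 1398^1024 ≡ 204.
1293 = 1024 + 256 + 8 + 4 + 1, so 1398^1293 ≡ 204·1907·1381·1023·1398 ≡ 2491 (mod 2587).
x_0 = 1398^1293 mod 2587 = 2491.
x_0 ∉ {1, 2586} and s = 1, so 1398 is a Miller–Rabin witness and 2587 is composite.

yes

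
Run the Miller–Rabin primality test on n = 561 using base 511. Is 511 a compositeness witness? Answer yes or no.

n − 1 = 560 = 2^4 · 35, so s = 4 and d = 35.
x_0 = 511^35 mod 561 = 1.
x_0 = 1, so 511 is not a witness.

no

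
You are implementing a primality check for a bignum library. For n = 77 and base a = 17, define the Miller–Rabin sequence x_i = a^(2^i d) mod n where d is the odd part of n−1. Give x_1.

n − 1 = 76 = 2^2 · 19, so s = 2 and d = 19.
x_0 = 17^19 mod 77 = 24.
x_1 = 24^2 mod 77 = 37.

37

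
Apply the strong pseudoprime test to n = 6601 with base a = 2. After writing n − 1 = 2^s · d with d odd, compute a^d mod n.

2738

n − 1 = 6600 = 2^3 · 825, so s = 3 and d = 825.
2^825 mod 6601 = 2738.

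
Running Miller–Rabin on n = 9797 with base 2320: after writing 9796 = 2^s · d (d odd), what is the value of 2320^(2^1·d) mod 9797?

n − 1 = 9796 = 2^2 · 2449, so s = 2 and d = 2449.
Repeated squaring mod 9797: 2320^1 ≡ 2320, 2320^2 ≡ 3847, 2320^4 ≡ 5939, 2320^8 ≡ 2521, 2320^16 ≡ 6985, 2320^32 ≡ 1165, 2320^64 ≡ 5239, 2320^128 ≡ 5724, 2320^256 ≡ 3008, 2320^512 ≡ 5433, 2320^1024 ≡ 8925, 2320^2048 ≡ 6015.
2449 = 2048 + 256 + 128 + 16 + 1, so 2320^2449 ≡ 6015·3008·5724·6985·2320 ≡ 3872 (mod 9797).
x_0 = 3872.
x_1 = 3872^2 mod 9797 = 2974.

2974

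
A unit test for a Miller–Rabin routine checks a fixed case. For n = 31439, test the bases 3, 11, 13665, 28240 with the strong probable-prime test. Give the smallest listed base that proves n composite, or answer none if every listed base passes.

3

n − 1 = 31438 = 2^1 · 15719, so s = 1 and d = 15719.
Base 3: x_0 = 3^15719 mod 31439 = 3536. x_0 ∉ {1, 31438} and s = 1, so 3 is a Miller–Rabin witness and 31439 is composite.
Base 11: x_0 = 11^15719 mod 31439 = 28989. x_0 ∉ {1, 31438} and s = 1, so 11 is a Miller–Rabin witness and 31439 is composite.
Base 13665: x_0 = 13665^15719 mod 31439 = 30005. x_0 ∉ {1, 31438} and s = 1, so 13665 is a Miller–Rabin witness and 31439 is composite.
Base 28240: x_0 = 28240^15719 mod 31439 = 17124. x_0 ∉ {1, 31438} and s = 1, so 28240 is a Miller–Rabin witness and 31439 is composite.
The smallest witness among the given bases is 3.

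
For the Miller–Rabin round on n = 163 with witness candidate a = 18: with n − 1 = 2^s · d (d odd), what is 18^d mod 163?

162

n − 1 = 162 = 2^1 · 81, so s = 1 and d = 81.
Repeated squaring mod 163: 18^1 ≡ 18, 18^2 ≡ 161, 18^4 ≡ 4, 18^8 ≡ 16, 18^16 ≡ 93, 18^32 ≡ 10, 18^64 ≡ 100.
81 = 64 + 16 + 1, so 18^81 ≡ 100·93·18 ≡ 162 (mod 163).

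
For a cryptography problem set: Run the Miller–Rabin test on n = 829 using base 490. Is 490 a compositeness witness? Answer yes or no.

n − 1 = 828 = 2^2 · 207, so s = 2 and d = 207.
x_0 = 490^207 mod 829 = 246.
x_0 is neither 1 nor 828, so continue squaring.
x_1 = 246^2 mod 829 = 828.
x_1 ≡ −1, so 490 is not a witness.

no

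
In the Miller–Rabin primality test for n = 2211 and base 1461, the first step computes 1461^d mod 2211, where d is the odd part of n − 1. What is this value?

408

n − 1 = 2210 = 2^1 · 1105, so s = 1 and d = 1105.
By repeated squaring, 1461^1105 ≡ 408 (mod 2211).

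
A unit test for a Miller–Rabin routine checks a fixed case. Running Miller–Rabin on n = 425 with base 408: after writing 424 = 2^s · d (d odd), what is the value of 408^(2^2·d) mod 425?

136

n − 1 = 424 = 2^3 · 53, so s = 3 and d = 53.
Repeated squaring mod 425: 408^1 ≡ 408, 408^2 ≡ 289, 408^4 ≡ 221, 408^8 ≡ 391, 408^16 ≡ 306, 408^32 ≡ 136.
53 = 32 + 16 + 4 + 1, so 408^53 ≡ 136·306·221·408 ≡ 238 (mod 425).
x_0 = 238.
x_1 = 238^2 mod 425 = 119.
x_2 = 119^2 mod 425 = 136.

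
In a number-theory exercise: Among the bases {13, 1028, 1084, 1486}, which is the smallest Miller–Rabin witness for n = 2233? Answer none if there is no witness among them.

n − 1 = 2232 = 2^3 · 279, so s = 3 and d = 279.
Base 13: x_0 = 13^279 mod 2233 = 1546. x_0 is neither 1 nor 2232, so continue squaring. x_1 = 1546^2 mod 2233 = 806. x_2 = 806^2 mod 2233 = 2066. Reached i = s−1 = 2 without hitting −1: 13 is a Miller–Rabin witness and 2233 is composite.
Base 1028: x_0 = 1028^279 mod 2233 = 328. x_0 is neither 1 nor 2232, so continue squaring. x_1 = 328^2 mod 2233 = 400. x_2 = 400^2 mod 2233 = 1457. Reached i = s−1 = 2 without hitting −1: 1028 is a Miller–Rabin witness and 2233 is composite.
Base 1084: x_0 = 1084^279 mod 2233 = 1168. x_0 is neither 1 nor 2232, so continue squaring. x_1 = 1168^2 mod 2233 = 2094. x_2 = 2094^2 mod 2233 = 1457. Reached i = s−1 = 2 without hitting −1: 1084 is a Miller–Rabin witness and 2233 is composite.
Base 1486: x_0 = 1486^279 mod 2233 = 1156. x_0 is neither 1 nor 2232, so continue squaring. x_1 = 1156^2 mod 2233 = 1002. x_2 = 1002^2 mod 2233 = 1387. Reached i = s−1 = 2 without hitting −1: 1486 is a Miller–Rabin witness and 2233 is composite.
The smallest witness among the given bases is 13.

13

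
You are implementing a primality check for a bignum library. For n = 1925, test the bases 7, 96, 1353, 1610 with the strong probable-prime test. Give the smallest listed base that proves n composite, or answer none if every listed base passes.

n − 1 = 1924 = 2^2 · 481, so s = 2 and d = 481.
Base 7: x_0 = 7^481 mod 1925 = 7. x_0 is neither 1 nor 1924, so continue squaring. x_1 = 7^2 mod 1925 = 49. Reached i = s−1 = 1 without hitting −1: 7 is a Miller–Rabin witness and 1925 is composite.
Base 96: x_0 = 96^481 mod 1925 = 96. x_0 is neither 1 nor 1924, so continue squaring. x_1 = 96^2 mod 1925 = 1516. Reached i = s−1 = 1 without hitting −1: 96 is a Miller–Rabin witness and 1925 is composite.
Base 1353: x_0 = 1353^481 mod 1925 = 1353. x_0 is neither 1 nor 1924, so continue squaring. x_1 = 1353^2 mod 1925 = 1859. Reached i = s−1 = 1 without hitting −1: 1353 is a Miller–Rabin witness and 1925 is composite.
Base 1610: x_0 = 1610^481 mod 1925 = 1225. x_0 is neither 1 nor 1924, so continue squaring. x_1 = 1225^2 mod 1925 = 1050. Reached i = s−1 = 1 without hitting −1: 1610 is a Miller–Rabin witness and 1925 is composite.
The smallest witness among the given bases is 7.

7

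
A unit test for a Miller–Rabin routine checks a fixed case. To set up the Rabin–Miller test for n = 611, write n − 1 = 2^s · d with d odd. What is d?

Halving: 610 → 305; 305 is odd.
So 610 = 2^1 · 305.

305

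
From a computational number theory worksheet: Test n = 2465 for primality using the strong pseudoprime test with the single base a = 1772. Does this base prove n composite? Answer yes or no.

no

n − 1 = 2464 = 2^5 · 77, so s = 5 and d = 77.
Repeated squaring mod 2465: 1772^1 ≡ 1772, 1772^2 ≡ 2039, 1772^4 ≡ 1531, 1772^8 ≡ 2211, 1772^16 ≡ 426, 1772^32 ≡ 1531, 1772^64 ≡ 2211.
77 = 64 + 8 + 4 + 1, so 1772^77 ≡ 2211·2211·1531·1772 ≡ 1177 (mod 2465).
x_0 = 1772^77 mod 2465 = 1177.
x_0 is neither 1 nor 2464, so continue squaring.
x_1 = 1177^2 mod 2465 = 2464.
x_1 ≡ −1, so 1772 is not a witness.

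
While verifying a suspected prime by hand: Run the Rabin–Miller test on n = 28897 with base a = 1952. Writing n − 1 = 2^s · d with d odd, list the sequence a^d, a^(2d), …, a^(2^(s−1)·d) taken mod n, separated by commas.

5339, 12479, 28405, 10888, 13050

n − 1 = 28896 = 2^5 · 903, so s = 5 and d = 903.
x_0 = 1952^903 mod 28897 = 5339.
x_1 = 5339^2 mod 28897 = 12479.
x_2 = 12479^2 mod 28897 = 28405.
x_3 = 28405^2 mod 28897 = 10888.
x_4 = 10888^2 mod 28897 = 13050.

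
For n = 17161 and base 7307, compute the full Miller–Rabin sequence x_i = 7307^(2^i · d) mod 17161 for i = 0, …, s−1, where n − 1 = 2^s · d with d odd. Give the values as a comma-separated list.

15066, 12970, 8778

n − 1 = 17160 = 2^3 · 2145, so s = 3 and d = 2145.
x_0 = 7307^2145 mod 17161 = 15066.
x_1 = 15066^2 mod 17161 = 12970.
x_2 = 12970^2 mod 17161 = 8778.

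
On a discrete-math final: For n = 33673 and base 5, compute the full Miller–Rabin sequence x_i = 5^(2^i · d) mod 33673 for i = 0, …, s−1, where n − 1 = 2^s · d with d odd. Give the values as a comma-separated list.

24704, 31837, 3596

n − 1 = 33672 = 2^3 · 4209, so s = 3 and d = 4209.
x_0 = 5^4209 mod 33673 = 24704.
x_1 = 24704^2 mod 33673 = 31837.
x_2 = 31837^2 mod 33673 = 3596.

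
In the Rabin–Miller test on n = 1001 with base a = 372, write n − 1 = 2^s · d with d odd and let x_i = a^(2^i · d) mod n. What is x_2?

1

n − 1 = 1000 = 2^3 · 125, so s = 3 and d = 125.
x_0 = 372^125 mod 1001 = 463.
x_1 = 463^2 mod 1001 = 155.
x_2 = 155^2 mod 1001 = 1.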